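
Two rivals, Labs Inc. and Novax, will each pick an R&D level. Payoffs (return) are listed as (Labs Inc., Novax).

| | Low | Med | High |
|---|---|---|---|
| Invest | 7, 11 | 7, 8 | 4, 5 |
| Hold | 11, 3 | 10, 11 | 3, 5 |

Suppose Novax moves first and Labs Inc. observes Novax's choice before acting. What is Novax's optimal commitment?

Med

Backward induction with Novax moving first.
- Low: Labs Inc. compares 7, 11 and picks Hold; Novax would get 3.
- Med: Labs Inc. compares 7, 10 and picks Hold; Novax would get 11.
- High: Labs Inc. compares 4, 3 and picks Invest; Novax would get 5.
Maximizing over 3, 11, 5, Novax chooses Med. Subgame-perfect outcome: (Hold, Med) with payoffs (10, 11).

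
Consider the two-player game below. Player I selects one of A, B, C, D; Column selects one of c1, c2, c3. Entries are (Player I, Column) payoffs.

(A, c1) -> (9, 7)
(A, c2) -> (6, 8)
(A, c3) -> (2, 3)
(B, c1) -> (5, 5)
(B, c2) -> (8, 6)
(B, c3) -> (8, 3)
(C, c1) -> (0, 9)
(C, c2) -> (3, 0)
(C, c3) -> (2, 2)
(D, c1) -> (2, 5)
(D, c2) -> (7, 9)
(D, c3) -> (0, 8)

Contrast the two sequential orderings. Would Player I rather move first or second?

If Player I leads: Column's best replies are A→c2, B→c2, C→c1, D→c2; Player I's induced payoffs 6, 8, 0, 7; outcome (B, c2), payoffs (8, 6).
If Column leads: Player I's best replies are c1→A, c2→B, c3→B; Column's induced payoffs 7, 6, 3; outcome (A, c1), payoffs (9, 7).
Player I gets 8 moving first and 9 moving second, so Player I prefers to move second.

second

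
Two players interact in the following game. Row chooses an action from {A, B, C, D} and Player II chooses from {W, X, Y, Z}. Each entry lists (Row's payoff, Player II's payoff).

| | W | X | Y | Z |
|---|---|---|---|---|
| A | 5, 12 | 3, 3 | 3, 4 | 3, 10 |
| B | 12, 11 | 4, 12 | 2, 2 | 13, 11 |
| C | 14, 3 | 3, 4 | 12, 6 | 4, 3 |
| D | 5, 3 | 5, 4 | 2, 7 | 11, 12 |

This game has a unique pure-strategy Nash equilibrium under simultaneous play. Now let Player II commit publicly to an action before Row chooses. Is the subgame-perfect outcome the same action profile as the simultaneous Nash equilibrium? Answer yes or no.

no

Row best-responds to each possible Player II move:
- W: Row compares 5, 12, 14, 5 and picks C; Player II would get 3.
- X: Row compares 3, 4, 3, 5 and picks D; Player II would get 4.
- Y: Row compares 3, 2, 12, 2 and picks C; Player II would get 6.
- Z: Row compares 3, 13, 4, 11 and picks B; Player II would get 11.
Among 3, 4, 6, 11, the best is 11 at Z. Subgame-perfect outcome: (B, Z) with payoffs (13, 11).
For the simultaneous game, intersect best replies.
Row's best replies: W→C; X→D; Y→C; Z→B.
Player II's best replies: A→W; B→X; C→Y; D→Z.
Only (C, Y) has each player best-responding; Nash payoffs (12, 6).
Sequential outcome (B, Z) differs from the Nash profile (C, Y).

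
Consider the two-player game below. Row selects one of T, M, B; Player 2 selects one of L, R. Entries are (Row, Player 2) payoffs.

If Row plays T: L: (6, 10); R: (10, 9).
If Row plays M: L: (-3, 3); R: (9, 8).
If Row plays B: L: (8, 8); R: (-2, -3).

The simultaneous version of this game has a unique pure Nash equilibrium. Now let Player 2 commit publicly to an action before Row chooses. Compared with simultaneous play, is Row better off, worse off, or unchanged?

better off

Work backward from Row's decision.
- L: BR = B, leader payoff 8.
- R: BR = T, leader payoff 9.
Among 8, 9, the best is 9 at R. Subgame-perfect outcome: (T, R) with payoffs (10, 9).
Under simultaneous play:
Row's best replies: L→B; R→T.
Player 2's best replies: T→L; M→R; B→L.
The unique mutual best reply is (B, L), giving (8, 8).
Row earns 10 sequentially versus 8 at the Nash outcome: better off.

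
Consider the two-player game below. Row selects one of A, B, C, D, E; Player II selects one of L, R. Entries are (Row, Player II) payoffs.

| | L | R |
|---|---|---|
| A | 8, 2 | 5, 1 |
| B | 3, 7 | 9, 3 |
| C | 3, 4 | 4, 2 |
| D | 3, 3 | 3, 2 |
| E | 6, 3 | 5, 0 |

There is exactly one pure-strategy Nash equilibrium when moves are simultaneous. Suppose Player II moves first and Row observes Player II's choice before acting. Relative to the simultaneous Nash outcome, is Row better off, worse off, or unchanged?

Work backward from Row's decision.
- L → Row plays A (best of 8, 3, 3, 3, 6); Player II gets 2.
- R → Row plays B (best of 5, 9, 4, 3, 5); Player II gets 3.
Maximizing over 2, 3, Player II chooses R. Subgame-perfect outcome: (B, R) with payoffs (9, 3).
Now find the simultaneous Nash equilibrium.
Row's best replies: L→A; R→B.
Player II's best replies: A→L; B→L; C→L; D→L; E→L.
The unique mutual best reply is (A, L), giving (8, 2).
Row earns 9 sequentially versus 8 at the Nash outcome: better off.

better off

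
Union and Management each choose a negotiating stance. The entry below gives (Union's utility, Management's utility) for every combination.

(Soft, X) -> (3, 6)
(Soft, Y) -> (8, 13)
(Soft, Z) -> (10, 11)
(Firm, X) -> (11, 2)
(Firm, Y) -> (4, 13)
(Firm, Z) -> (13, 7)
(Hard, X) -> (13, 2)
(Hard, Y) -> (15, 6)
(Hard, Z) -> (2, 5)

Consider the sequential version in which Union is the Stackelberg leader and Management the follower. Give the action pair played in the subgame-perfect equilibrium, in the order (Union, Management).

Solve by backward induction (Union leads).
- Soft: Management compares 6, 13, 11 and picks Y; Union would get 8.
- Firm: Management compares 2, 13, 7 and picks Y; Union would get 4.
- Hard: Management compares 2, 6, 5 and picks Y; Union would get 15.
Maximizing over 8, 4, 15, Union chooses Hard. Subgame-perfect outcome: (Hard, Y) with payoffs (15, 6).

(Hard, Y)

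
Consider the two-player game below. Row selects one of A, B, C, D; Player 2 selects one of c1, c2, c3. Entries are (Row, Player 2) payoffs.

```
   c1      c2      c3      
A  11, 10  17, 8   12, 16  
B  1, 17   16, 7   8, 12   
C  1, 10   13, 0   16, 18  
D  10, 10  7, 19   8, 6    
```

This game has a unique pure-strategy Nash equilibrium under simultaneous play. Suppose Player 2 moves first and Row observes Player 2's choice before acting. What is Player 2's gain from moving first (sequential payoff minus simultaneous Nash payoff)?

Work backward from Row's decision.
- c1: BR = A, leader payoff 10.
- c2: BR = A, leader payoff 8.
- c3: BR = C, leader payoff 18.
Among 10, 8, 18, the best is 18 at c3. Subgame-perfect outcome: (C, c3) with payoffs (16, 18).
For the simultaneous game, intersect best replies.
Row's best replies: c1→A; c2→A; c3→C.
Player 2's best replies: A→c3; B→c1; C→c3; D→c2.
Only (C, c3) has each player best-responding; Nash payoffs (16, 18).
Player 2's commitment gain: 18 − 18 = 0.

0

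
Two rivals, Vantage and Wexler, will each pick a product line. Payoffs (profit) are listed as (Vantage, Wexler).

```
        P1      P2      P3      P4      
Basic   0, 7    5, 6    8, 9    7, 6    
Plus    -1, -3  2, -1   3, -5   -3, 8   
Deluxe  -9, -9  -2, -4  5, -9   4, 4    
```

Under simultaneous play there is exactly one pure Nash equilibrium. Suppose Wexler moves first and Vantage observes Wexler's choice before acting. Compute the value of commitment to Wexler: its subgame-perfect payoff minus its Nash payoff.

Vantage best-responds to each possible Wexler move:
- P1 → Vantage plays Basic (best of 0, -1, -9); Wexler gets 7.
- P2 → Vantage plays Basic (best of 5, 2, -2); Wexler gets 6.
- P3 → Vantage plays Basic (best of 8, 3, 5); Wexler gets 9.
- P4 → Vantage plays Basic (best of 7, -3, 4); Wexler gets 6.
Maximizing over 7, 6, 9, 6, Wexler chooses P3. Subgame-perfect outcome: (Basic, P3) with payoffs (8, 9).
For the simultaneous game, intersect best replies.
Vantage's best replies: P1→Basic; P2→Basic; P3→Basic; P4→Basic.
Wexler's best replies: Basic→P3; Plus→P4; Deluxe→P4.
Only (Basic, P3) has each player best-responding; Nash payoffs (8, 9).
Wexler's commitment gain: 9 − 9 = 0.

0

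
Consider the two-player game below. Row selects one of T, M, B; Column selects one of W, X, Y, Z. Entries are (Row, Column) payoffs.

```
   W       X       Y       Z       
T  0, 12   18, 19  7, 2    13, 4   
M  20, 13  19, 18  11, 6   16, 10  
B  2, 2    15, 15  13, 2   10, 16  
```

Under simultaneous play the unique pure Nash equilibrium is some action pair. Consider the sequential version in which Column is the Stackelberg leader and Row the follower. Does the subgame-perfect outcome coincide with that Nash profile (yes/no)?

yes

Row best-responds to each possible Column move:
- W: BR = M, leader payoff 13.
- X: BR = M, leader payoff 18.
- Y: BR = B, leader payoff 2.
- Z: BR = M, leader payoff 10.
Maximizing over 13, 18, 2, 10, Column chooses X. Subgame-perfect outcome: (M, X) with payoffs (19, 18).
Now find the simultaneous Nash equilibrium.
Row's best replies: W→M; X→M; Y→B; Z→M.
Column's best replies: T→X; M→X; B→Z.
Only (M, X) has each player best-responding; Nash payoffs (19, 18).
Sequential outcome (M, X) coincides with the Nash profile (M, X).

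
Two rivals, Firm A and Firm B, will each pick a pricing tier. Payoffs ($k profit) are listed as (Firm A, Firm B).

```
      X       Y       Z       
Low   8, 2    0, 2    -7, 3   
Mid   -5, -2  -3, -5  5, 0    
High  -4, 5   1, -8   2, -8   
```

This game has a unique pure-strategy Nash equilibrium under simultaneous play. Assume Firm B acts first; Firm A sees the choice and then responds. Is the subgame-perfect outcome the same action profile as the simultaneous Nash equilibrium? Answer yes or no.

no

Backward induction with Firm B moving first.
- X → Firm A plays Low (best of 8, -5, -4); Firm B gets 2.
- Y → Firm A plays High (best of 0, -3, 1); Firm B gets -8.
- Z → Firm A plays Mid (best of -7, 5, 2); Firm B gets 0.
Firm B's induced payoffs are 2, -8, 0, so Firm B commits to X. Subgame-perfect outcome: (Low, X) with payoffs (8, 2).
For the simultaneous game, intersect best replies.
Firm A's best replies: X→Low; Y→High; Z→Mid.
Firm B's best replies: Low→Z; Mid→Z; High→X.
Only (Mid, Z) has each player best-responding; Nash payoffs (5, 0).
Sequential outcome (Low, X) differs from the Nash profile (Mid, Z).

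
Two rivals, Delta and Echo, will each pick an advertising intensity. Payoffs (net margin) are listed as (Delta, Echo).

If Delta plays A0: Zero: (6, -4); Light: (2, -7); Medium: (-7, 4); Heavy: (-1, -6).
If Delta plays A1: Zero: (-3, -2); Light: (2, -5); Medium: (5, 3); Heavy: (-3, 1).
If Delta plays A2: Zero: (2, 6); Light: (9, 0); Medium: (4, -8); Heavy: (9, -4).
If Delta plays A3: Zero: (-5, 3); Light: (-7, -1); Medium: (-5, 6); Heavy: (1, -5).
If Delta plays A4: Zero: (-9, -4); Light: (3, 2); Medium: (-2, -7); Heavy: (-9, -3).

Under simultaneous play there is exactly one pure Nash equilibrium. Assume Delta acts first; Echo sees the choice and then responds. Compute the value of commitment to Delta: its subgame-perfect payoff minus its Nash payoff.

Backward induction with Delta moving first.
- A0 → Echo plays Medium (best of -4, -7, 4, -6); Delta gets -7.
- A1 → Echo plays Medium (best of -2, -5, 3, 1); Delta gets 5.
- A2 → Echo plays Zero (best of 6, 0, -8, -4); Delta gets 2.
- A3 → Echo plays Medium (best of 3, -1, 6, -5); Delta gets -5.
- A4 → Echo plays Light (best of -4, 2, -7, -3); Delta gets 3.
Maximizing over -7, 5, 2, -5, 3, Delta chooses A1. Subgame-perfect outcome: (A1, Medium) with payoffs (5, 3).
Under simultaneous play:
Delta's best replies: Zero→A0; Light→A2; Medium→A1; Heavy→A2.
Echo's best replies: A0→Medium; A1→Medium; A2→Zero; A3→Medium; A4→Light.
The unique mutual best reply is (A1, Medium), giving (5, 3).
Delta's commitment gain: 5 − 5 = 0.

0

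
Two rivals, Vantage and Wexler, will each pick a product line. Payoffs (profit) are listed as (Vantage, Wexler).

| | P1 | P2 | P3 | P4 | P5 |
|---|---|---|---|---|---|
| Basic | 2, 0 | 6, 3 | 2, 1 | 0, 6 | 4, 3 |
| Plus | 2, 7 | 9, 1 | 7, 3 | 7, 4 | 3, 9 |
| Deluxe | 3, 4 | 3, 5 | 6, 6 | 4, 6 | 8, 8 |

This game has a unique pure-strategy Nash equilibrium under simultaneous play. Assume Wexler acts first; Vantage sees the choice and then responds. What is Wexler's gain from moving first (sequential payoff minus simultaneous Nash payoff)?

0

Vantage best-responds to each possible Wexler move:
- P1 → Vantage plays Deluxe (best of 2, 2, 3); Wexler gets 4.
- P2 → Vantage plays Plus (best of 6, 9, 3); Wexler gets 1.
- P3 → Vantage plays Plus (best of 2, 7, 6); Wexler gets 3.
- P4 → Vantage plays Plus (best of 0, 7, 4); Wexler gets 4.
- P5 → Vantage plays Deluxe (best of 4, 3, 8); Wexler gets 8.
Among 4, 1, 3, 4, 8, the best is 8 at P5. Subgame-perfect outcome: (Deluxe, P5) with payoffs (8, 8).
For the simultaneous game, intersect best replies.
Vantage's best replies: P1→Deluxe; P2→Plus; P3→Plus; P4→Plus; P5→Deluxe.
Wexler's best replies: Basic→P4; Plus→P5; Deluxe→P5.
The unique mutual best reply is (Deluxe, P5), giving (8, 8).
Wexler's commitment gain: 8 − 8 = 0.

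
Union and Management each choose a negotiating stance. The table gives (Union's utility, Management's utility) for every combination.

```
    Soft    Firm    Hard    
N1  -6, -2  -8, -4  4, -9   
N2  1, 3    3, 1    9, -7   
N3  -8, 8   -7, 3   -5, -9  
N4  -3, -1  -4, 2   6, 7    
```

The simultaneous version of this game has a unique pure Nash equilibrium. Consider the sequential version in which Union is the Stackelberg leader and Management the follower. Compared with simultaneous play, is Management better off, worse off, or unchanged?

Backward induction with Union moving first.
- N1 → Management plays Soft (best of -2, -4, -9); Union gets -6.
- N2 → Management plays Soft (best of 3, 1, -7); Union gets 1.
- N3 → Management plays Soft (best of 8, 3, -9); Union gets -8.
- N4 → Management plays Hard (best of -1, 2, 7); Union gets 6.
Among -6, 1, -8, 6, the best is 6 at N4. Subgame-perfect outcome: (N4, Hard) with payoffs (6, 7).
Under simultaneous play:
Union's best replies: Soft→N2; Firm→N2; Hard→N2.
Management's best replies: N1→Soft; N2→Soft; N3→Soft; N4→Hard.
Only (N2, Soft) has each player best-responding; Nash payoffs (1, 3).
Management earns 7 sequentially versus 3 at the Nash outcome: better off.

better off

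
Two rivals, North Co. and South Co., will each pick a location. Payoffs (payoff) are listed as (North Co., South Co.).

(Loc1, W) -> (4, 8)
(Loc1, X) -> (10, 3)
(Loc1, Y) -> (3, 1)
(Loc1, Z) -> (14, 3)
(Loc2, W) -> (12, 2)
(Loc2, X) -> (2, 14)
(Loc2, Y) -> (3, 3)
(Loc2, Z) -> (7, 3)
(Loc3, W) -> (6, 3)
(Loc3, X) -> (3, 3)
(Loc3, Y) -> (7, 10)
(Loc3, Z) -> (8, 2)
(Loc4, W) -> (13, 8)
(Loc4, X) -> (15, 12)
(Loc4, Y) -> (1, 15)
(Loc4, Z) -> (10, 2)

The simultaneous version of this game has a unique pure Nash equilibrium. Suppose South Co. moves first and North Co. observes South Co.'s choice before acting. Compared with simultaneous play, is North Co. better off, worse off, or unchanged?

better off

Backward induction with South Co. moving first.
- W → North Co. plays Loc4 (best of 4, 12, 6, 13); South Co. gets 8.
- X → North Co. plays Loc4 (best of 10, 2, 3, 15); South Co. gets 12.
- Y → North Co. plays Loc3 (best of 3, 3, 7, 1); South Co. gets 10.
- Z → North Co. plays Loc1 (best of 14, 7, 8, 10); South Co. gets 3.
South Co.'s induced payoffs are 8, 12, 10, 3, so South Co. commits to X. Subgame-perfect outcome: (Loc4, X) with payoffs (15, 12).
Under simultaneous play:
North Co.'s best replies: W→Loc4; X→Loc4; Y→Loc3; Z→Loc1.
South Co.'s best replies: Loc1→W; Loc2→X; Loc3→Y; Loc4→Y.
The unique mutual best reply is (Loc3, Y), giving (7, 10).
North Co. earns 15 sequentially versus 7 at the Nash outcome: better off.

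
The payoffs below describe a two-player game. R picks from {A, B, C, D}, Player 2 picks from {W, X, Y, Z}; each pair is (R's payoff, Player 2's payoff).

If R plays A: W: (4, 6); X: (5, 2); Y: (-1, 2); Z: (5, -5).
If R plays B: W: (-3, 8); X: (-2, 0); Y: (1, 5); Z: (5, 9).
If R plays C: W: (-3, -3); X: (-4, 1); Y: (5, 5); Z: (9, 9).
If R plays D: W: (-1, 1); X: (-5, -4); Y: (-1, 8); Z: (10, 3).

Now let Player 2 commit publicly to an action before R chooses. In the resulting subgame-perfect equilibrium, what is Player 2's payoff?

6

Solve by backward induction (Player 2 leads).
- W: R compares 4, -3, -3, -1 and picks A; Player 2 would get 6.
- X: R compares 5, -2, -4, -5 and picks A; Player 2 would get 2.
- Y: R compares -1, 1, 5, -1 and picks C; Player 2 would get 5.
- Z: R compares 5, 5, 9, 10 and picks D; Player 2 would get 3.
Among 6, 2, 5, 3, the best is 6 at W. Subgame-perfect outcome: (A, W) with payoffs (4, 6).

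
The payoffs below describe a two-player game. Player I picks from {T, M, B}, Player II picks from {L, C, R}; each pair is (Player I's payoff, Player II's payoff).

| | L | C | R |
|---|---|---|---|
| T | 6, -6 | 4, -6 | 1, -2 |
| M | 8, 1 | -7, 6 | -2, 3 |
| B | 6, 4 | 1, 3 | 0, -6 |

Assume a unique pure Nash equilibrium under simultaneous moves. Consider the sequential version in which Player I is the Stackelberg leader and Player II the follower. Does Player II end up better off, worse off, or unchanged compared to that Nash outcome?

better off

Backward induction with Player I moving first.
- T: Player II compares -6, -6, -2 and picks R; Player I would get 1.
- M: Player II compares 1, 6, 3 and picks C; Player I would get -7.
- B: Player II compares 4, 3, -6 and picks L; Player I would get 6.
Maximizing over 1, -7, 6, Player I chooses B. Subgame-perfect outcome: (B, L) with payoffs (6, 4).
For the simultaneous game, intersect best replies.
Player I's best replies: L→M; C→T; R→T.
Player II's best replies: T→R; M→C; B→L.
Only (T, R) has each player best-responding; Nash payoffs (1, -2).
Player II earns 4 sequentially versus -2 at the Nash outcome: better off.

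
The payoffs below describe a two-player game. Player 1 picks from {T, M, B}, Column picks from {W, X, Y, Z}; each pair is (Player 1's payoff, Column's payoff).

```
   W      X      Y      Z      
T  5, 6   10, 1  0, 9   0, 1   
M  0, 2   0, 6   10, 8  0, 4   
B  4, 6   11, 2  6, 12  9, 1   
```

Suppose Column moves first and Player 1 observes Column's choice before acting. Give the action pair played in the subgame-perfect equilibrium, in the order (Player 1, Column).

(M, Y)

Player 1 best-responds to each possible Column move:
- W → Player 1 plays T (best of 5, 0, 4); Column gets 6.
- X → Player 1 plays B (best of 10, 0, 11); Column gets 2.
- Y → Player 1 plays M (best of 0, 10, 6); Column gets 8.
- Z → Player 1 plays B (best of 0, 0, 9); Column gets 1.
Among 6, 2, 8, 1, the best is 8 at Y. Subgame-perfect outcome: (M, Y) with payoffs (10, 8).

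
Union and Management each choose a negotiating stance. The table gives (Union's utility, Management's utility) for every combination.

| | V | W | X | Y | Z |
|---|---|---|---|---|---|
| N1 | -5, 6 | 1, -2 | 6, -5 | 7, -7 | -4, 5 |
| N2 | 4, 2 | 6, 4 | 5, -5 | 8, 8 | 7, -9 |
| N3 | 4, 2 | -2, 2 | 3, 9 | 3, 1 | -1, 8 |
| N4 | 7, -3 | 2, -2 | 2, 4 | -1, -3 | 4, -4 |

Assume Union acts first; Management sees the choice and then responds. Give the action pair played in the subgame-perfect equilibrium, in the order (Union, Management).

Solve by backward induction (Union leads).
- N1: Management compares 6, -2, -5, -7, 5 and picks V; Union would get -5.
- N2: Management compares 2, 4, -5, 8, -9 and picks Y; Union would get 8.
- N3: Management compares 2, 2, 9, 1, 8 and picks X; Union would get 3.
- N4: Management compares -3, -2, 4, -3, -4 and picks X; Union would get 2.
Union's induced payoffs are -5, 8, 3, 2, so Union commits to N2. Subgame-perfect outcome: (N2, Y) with payoffs (8, 8).

(N2, Y)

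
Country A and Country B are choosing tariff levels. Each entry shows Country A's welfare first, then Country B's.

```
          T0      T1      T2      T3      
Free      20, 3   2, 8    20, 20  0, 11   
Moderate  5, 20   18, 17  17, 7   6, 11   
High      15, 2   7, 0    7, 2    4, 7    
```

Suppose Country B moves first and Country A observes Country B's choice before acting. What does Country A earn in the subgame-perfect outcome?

20

Backward induction with Country B moving first.
- T0: Country A compares 20, 5, 15 and picks Free; Country B would get 3.
- T1: Country A compares 2, 18, 7 and picks Moderate; Country B would get 17.
- T2: Country A compares 20, 17, 7 and picks Free; Country B would get 20.
- T3: Country A compares 0, 6, 4 and picks Moderate; Country B would get 11.
Among 3, 17, 20, 11, the best is 20 at T2. Subgame-perfect outcome: (Free, T2) with payoffs (20, 20).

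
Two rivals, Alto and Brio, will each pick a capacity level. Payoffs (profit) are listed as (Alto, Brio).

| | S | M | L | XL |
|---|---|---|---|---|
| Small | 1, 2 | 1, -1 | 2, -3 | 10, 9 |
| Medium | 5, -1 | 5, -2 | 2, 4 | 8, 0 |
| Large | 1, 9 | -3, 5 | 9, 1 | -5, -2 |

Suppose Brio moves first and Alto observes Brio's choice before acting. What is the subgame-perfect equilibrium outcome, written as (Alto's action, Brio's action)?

Alto best-responds to each possible Brio move:
- S: BR = Medium, leader payoff -1.
- M: BR = Medium, leader payoff -2.
- L: BR = Large, leader payoff 1.
- XL: BR = Small, leader payoff 9.
Brio's induced payoffs are -1, -2, 1, 9, so Brio commits to XL. Subgame-perfect outcome: (Small, XL) with payoffs (10, 9).

(Small, XL)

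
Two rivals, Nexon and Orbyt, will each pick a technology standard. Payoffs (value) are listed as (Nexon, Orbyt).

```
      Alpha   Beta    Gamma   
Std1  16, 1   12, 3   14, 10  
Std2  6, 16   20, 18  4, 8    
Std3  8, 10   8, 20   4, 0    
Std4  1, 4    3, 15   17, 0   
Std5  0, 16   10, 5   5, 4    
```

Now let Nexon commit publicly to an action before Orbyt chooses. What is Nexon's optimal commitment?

Solve by backward induction (Nexon leads).
- Std1 → Orbyt plays Gamma (best of 1, 3, 10); Nexon gets 14.
- Std2 → Orbyt plays Beta (best of 16, 18, 8); Nexon gets 20.
- Std3 → Orbyt plays Beta (best of 10, 20, 0); Nexon gets 8.
- Std4 → Orbyt plays Beta (best of 4, 15, 0); Nexon gets 3.
- Std5 → Orbyt plays Alpha (best of 16, 5, 4); Nexon gets 0.
Nexon's induced payoffs are 14, 20, 8, 3, 0, so Nexon commits to Std2. Subgame-perfect outcome: (Std2, Beta) with payoffs (20, 18).

Std2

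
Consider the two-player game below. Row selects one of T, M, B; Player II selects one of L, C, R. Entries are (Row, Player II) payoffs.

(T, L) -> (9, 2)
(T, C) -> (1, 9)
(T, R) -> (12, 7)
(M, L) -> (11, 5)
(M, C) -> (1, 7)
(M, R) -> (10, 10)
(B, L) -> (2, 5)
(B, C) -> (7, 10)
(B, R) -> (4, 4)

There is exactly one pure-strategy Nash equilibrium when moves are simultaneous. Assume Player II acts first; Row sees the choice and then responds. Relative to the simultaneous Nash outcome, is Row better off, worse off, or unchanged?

Backward induction with Player II moving first.
- L: BR = M, leader payoff 5.
- C: BR = B, leader payoff 10.
- R: BR = T, leader payoff 7.
Among 5, 10, 7, the best is 10 at C. Subgame-perfect outcome: (B, C) with payoffs (7, 10).
Under simultaneous play:
Row's best replies: L→M; C→B; R→T.
Player II's best replies: T→C; M→R; B→C.
The unique mutual best reply is (B, C), giving (7, 10).
Row earns 7 sequentially versus 7 at the Nash outcome: unchanged.

unchanged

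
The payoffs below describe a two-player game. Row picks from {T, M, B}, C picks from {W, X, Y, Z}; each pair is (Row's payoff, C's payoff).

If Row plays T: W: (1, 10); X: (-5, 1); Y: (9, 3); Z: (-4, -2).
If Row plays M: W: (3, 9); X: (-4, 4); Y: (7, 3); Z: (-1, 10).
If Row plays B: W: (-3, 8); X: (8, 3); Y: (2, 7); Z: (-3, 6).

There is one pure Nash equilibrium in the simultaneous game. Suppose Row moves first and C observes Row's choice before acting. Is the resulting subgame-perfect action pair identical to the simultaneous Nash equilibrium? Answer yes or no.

Solve by backward induction (Row leads).
- T: BR = W, leader payoff 1.
- M: BR = Z, leader payoff -1.
- B: BR = W, leader payoff -3.
Among 1, -1, -3, the best is 1 at T. Subgame-perfect outcome: (T, W) with payoffs (1, 10).
Under simultaneous play:
Row's best replies: W→M; X→B; Y→T; Z→M.
C's best replies: T→W; M→Z; B→W.
Only (M, Z) has each player best-responding; Nash payoffs (-1, 10).
Sequential outcome (T, W) differs from the Nash profile (M, Z).

no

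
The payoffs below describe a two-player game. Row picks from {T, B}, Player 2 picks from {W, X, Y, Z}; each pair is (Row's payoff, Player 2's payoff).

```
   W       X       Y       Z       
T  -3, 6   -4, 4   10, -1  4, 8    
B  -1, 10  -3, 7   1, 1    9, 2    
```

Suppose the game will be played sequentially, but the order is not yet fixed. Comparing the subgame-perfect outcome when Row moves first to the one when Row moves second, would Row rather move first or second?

If Row leads: Player 2's best replies are T→Z, B→W; Row's induced payoffs 4, -1; outcome (T, Z), payoffs (4, 8).
If Player 2 leads: Row's best replies are W→B, X→B, Y→T, Z→B; Player 2's induced payoffs 10, 7, -1, 2; outcome (B, W), payoffs (-1, 10).
Row gets 4 moving first and -1 moving second, so Row prefers to move first.

first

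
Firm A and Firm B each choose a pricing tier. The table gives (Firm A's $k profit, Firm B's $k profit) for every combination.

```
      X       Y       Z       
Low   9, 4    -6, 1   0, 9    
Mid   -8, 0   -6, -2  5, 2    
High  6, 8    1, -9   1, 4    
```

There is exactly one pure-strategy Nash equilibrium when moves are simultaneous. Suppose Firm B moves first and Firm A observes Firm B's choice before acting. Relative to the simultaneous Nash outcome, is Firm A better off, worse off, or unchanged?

Solve by backward induction (Firm B leads).
- X: Firm A compares 9, -8, 6 and picks Low; Firm B would get 4.
- Y: Firm A compares -6, -6, 1 and picks High; Firm B would get -9.
- Z: Firm A compares 0, 5, 1 and picks Mid; Firm B would get 2.
Maximizing over 4, -9, 2, Firm B chooses X. Subgame-perfect outcome: (Low, X) with payoffs (9, 4).
Under simultaneous play:
Firm A's best replies: X→Low; Y→High; Z→Mid.
Firm B's best replies: Low→Z; Mid→Z; High→X.
The unique mutual best reply is (Mid, Z), giving (5, 2).
Firm A earns 9 sequentially versus 5 at the Nash outcome: better off.

better off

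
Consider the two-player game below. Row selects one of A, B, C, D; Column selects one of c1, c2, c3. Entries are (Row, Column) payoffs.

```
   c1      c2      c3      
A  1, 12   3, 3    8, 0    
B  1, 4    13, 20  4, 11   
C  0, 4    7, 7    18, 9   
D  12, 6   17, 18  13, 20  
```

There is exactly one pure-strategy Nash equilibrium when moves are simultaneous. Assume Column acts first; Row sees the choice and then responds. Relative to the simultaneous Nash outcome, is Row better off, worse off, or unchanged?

worse off

Row best-responds to each possible Column move:
- c1 → Row plays D (best of 1, 1, 0, 12); Column gets 6.
- c2 → Row plays D (best of 3, 13, 7, 17); Column gets 18.
- c3 → Row plays C (best of 8, 4, 18, 13); Column gets 9.
Among 6, 18, 9, the best is 18 at c2. Subgame-perfect outcome: (D, c2) with payoffs (17, 18).
Now find the simultaneous Nash equilibrium.
Row's best replies: c1→D; c2→D; c3→C.
Column's best replies: A→c1; B→c2; C→c3; D→c3.
The unique mutual best reply is (C, c3), giving (18, 9).
Row earns 17 sequentially versus 18 at the Nash outcome: worse off.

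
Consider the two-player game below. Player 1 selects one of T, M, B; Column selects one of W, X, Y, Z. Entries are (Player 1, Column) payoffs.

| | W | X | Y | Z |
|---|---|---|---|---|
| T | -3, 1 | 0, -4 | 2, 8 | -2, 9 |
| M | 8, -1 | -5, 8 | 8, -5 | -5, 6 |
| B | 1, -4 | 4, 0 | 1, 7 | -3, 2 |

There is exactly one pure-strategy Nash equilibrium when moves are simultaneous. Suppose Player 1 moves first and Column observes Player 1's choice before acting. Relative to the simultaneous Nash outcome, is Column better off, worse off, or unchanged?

Backward induction with Player 1 moving first.
- T: BR = Z, leader payoff -2.
- M: BR = X, leader payoff -5.
- B: BR = Y, leader payoff 1.
Player 1's induced payoffs are -2, -5, 1, so Player 1 commits to B. Subgame-perfect outcome: (B, Y) with payoffs (1, 7).
Under simultaneous play:
Player 1's best replies: W→M; X→B; Y→M; Z→T.
Column's best replies: T→Z; M→X; B→Y.
The unique mutual best reply is (T, Z), giving (-2, 9).
Column earns 7 sequentially versus 9 at the Nash outcome: worse off.

worse off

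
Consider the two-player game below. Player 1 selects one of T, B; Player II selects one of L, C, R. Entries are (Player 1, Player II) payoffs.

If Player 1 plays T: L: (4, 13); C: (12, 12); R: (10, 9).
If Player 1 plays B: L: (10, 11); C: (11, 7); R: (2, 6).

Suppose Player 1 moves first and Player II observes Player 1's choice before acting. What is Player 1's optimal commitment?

Backward induction with Player 1 moving first.
- T: Player II compares 13, 12, 9 and picks L; Player 1 would get 4.
- B: Player II compares 11, 7, 6 and picks L; Player 1 would get 10.
Among 4, 10, the best is 10 at B. Subgame-perfect outcome: (B, L) with payoffs (10, 11).

B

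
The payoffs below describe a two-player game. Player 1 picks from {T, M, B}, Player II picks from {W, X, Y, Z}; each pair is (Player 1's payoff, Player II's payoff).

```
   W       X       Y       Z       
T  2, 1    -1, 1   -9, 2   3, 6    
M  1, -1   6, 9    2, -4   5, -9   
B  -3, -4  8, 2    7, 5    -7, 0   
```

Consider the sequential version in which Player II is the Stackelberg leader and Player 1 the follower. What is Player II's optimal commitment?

Y

Solve by backward induction (Player II leads).
- W: BR = T, leader payoff 1.
- X: BR = B, leader payoff 2.
- Y: BR = B, leader payoff 5.
- Z: BR = M, leader payoff -9.
Among 1, 2, 5, -9, the best is 5 at Y. Subgame-perfect outcome: (B, Y) with payoffs (7, 5).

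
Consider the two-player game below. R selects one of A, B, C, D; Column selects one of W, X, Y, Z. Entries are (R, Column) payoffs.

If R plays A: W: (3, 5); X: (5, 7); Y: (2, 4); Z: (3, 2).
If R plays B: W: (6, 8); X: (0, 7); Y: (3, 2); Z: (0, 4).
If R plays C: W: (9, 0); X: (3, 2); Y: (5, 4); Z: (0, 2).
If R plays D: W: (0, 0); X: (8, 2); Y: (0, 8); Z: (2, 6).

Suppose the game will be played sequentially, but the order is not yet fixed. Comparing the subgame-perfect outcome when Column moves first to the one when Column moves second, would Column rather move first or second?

second

If R leads: Column's best replies are A→X, B→W, C→Y, D→Y; R's induced payoffs 5, 6, 5, 0; outcome (B, W), payoffs (6, 8).
If Column leads: R's best replies are W→C, X→D, Y→C, Z→A; Column's induced payoffs 0, 2, 4, 2; outcome (C, Y), payoffs (5, 4).
Column gets 4 moving first and 8 moving second, so Column prefers to move second.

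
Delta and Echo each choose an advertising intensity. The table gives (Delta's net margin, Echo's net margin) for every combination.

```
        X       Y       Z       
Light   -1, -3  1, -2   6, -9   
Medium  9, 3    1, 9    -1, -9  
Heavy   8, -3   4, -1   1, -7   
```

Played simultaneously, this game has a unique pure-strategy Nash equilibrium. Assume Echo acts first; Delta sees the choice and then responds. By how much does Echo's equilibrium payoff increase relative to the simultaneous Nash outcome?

Delta best-responds to each possible Echo move:
- X: Delta compares -1, 9, 8 and picks Medium; Echo would get 3.
- Y: Delta compares 1, 1, 4 and picks Heavy; Echo would get -1.
- Z: Delta compares 6, -1, 1 and picks Light; Echo would get -9.
Maximizing over 3, -1, -9, Echo chooses X. Subgame-perfect outcome: (Medium, X) with payoffs (9, 3).
Under simultaneous play:
Delta's best replies: X→Medium; Y→Heavy; Z→Light.
Echo's best replies: Light→Y; Medium→Y; Heavy→Y.
Only (Heavy, Y) has each player best-responding; Nash payoffs (4, -1).
Echo's commitment gain: 3 − -1 = 4.

4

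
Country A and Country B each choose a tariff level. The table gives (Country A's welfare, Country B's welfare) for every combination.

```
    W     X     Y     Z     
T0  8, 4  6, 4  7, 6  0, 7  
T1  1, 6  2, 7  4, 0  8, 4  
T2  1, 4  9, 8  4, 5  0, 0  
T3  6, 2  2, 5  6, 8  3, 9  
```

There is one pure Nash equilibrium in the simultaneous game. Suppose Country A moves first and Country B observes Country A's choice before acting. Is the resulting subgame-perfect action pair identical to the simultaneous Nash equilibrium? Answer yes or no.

yes

Backward induction with Country A moving first.
- T0: Country B compares 4, 4, 6, 7 and picks Z; Country A would get 0.
- T1: Country B compares 6, 7, 0, 4 and picks X; Country A would get 2.
- T2: Country B compares 4, 8, 5, 0 and picks X; Country A would get 9.
- T3: Country B compares 2, 5, 8, 9 and picks Z; Country A would get 3.
Maximizing over 0, 2, 9, 3, Country A chooses T2. Subgame-perfect outcome: (T2, X) with payoffs (9, 8).
Under simultaneous play:
Country A's best replies: W→T0; X→T2; Y→T0; Z→T1.
Country B's best replies: T0→Z; T1→X; T2→X; T3→Z.
Only (T2, X) has each player best-responding; Nash payoffs (9, 8).
Sequential outcome (T2, X) coincides with the Nash profile (T2, X).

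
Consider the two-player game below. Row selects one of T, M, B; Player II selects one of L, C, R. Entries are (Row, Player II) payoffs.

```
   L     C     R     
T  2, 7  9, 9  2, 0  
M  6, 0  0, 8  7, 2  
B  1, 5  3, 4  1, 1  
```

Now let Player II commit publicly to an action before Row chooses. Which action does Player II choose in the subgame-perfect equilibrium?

C

Row best-responds to each possible Player II move:
- L: Row compares 2, 6, 1 and picks M; Player II would get 0.
- C: Row compares 9, 0, 3 and picks T; Player II would get 9.
- R: Row compares 2, 7, 1 and picks M; Player II would get 2.
Player II's induced payoffs are 0, 9, 2, so Player II commits to C. Subgame-perfect outcome: (T, C) with payoffs (9, 9).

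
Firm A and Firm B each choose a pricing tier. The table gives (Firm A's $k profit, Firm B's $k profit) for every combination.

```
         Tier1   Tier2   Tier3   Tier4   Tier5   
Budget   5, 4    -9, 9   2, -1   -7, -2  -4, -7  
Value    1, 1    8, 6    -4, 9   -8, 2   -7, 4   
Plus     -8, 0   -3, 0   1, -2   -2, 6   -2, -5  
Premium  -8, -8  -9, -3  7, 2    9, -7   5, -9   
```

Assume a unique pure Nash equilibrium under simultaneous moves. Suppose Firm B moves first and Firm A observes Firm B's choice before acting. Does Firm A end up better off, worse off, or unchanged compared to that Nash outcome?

better off

Work backward from Firm A's decision.
- Tier1: Firm A compares 5, 1, -8, -8 and picks Budget; Firm B would get 4.
- Tier2: Firm A compares -9, 8, -3, -9 and picks Value; Firm B would get 6.
- Tier3: Firm A compares 2, -4, 1, 7 and picks Premium; Firm B would get 2.
- Tier4: Firm A compares -7, -8, -2, 9 and picks Premium; Firm B would get -7.
- Tier5: Firm A compares -4, -7, -2, 5 and picks Premium; Firm B would get -9.
Maximizing over 4, 6, 2, -7, -9, Firm B chooses Tier2. Subgame-perfect outcome: (Value, Tier2) with payoffs (8, 6).
For the simultaneous game, intersect best replies.
Firm A's best replies: Tier1→Budget; Tier2→Value; Tier3→Premium; Tier4→Premium; Tier5→Premium.
Firm B's best replies: Budget→Tier2; Value→Tier3; Plus→Tier4; Premium→Tier3.
The unique mutual best reply is (Premium, Tier3), giving (7, 2).
Firm A earns 8 sequentially versus 7 at the Nash outcome: better off.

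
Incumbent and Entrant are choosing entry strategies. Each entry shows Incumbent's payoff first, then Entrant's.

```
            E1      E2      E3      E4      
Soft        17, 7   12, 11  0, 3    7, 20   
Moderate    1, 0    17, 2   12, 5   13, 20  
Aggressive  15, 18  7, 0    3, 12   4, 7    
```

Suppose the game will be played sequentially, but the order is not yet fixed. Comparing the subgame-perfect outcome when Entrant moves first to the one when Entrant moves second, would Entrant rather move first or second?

first

If Incumbent leads: Entrant's best replies are Soft→E4, Moderate→E4, Aggressive→E1; Incumbent's induced payoffs 7, 13, 15; outcome (Aggressive, E1), payoffs (15, 18).
If Entrant leads: Incumbent's best replies are E1→Soft, E2→Moderate, E3→Moderate, E4→Moderate; Entrant's induced payoffs 7, 2, 5, 20; outcome (Moderate, E4), payoffs (13, 20).
Entrant gets 20 moving first and 18 moving second, so Entrant prefers to move first.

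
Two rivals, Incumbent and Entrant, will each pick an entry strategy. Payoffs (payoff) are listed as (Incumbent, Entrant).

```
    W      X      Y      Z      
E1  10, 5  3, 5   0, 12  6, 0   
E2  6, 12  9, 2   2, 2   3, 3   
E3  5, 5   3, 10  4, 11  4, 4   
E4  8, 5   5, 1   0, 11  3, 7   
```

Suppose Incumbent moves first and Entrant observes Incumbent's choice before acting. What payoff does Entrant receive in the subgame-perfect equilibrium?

Backward induction with Incumbent moving first.
- E1: Entrant compares 5, 5, 12, 0 and picks Y; Incumbent would get 0.
- E2: Entrant compares 12, 2, 2, 3 and picks W; Incumbent would get 6.
- E3: Entrant compares 5, 10, 11, 4 and picks Y; Incumbent would get 4.
- E4: Entrant compares 5, 1, 11, 7 and picks Y; Incumbent would get 0.
Incumbent's induced payoffs are 0, 6, 4, 0, so Incumbent commits to E2. Subgame-perfect outcome: (E2, W) with payoffs (6, 12).

12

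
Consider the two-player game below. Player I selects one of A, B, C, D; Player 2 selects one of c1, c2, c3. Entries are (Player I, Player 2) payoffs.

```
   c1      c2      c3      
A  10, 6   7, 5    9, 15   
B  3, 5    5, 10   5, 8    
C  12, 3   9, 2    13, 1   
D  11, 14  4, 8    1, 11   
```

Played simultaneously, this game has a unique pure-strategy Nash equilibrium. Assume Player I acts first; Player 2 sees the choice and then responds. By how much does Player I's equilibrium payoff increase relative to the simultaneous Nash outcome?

Solve by backward induction (Player I leads).
- A: Player 2 compares 6, 5, 15 and picks c3; Player I would get 9.
- B: Player 2 compares 5, 10, 8 and picks c2; Player I would get 5.
- C: Player 2 compares 3, 2, 1 and picks c1; Player I would get 12.
- D: Player 2 compares 14, 8, 11 and picks c1; Player I would get 11.
Among 9, 5, 12, 11, the best is 12 at C. Subgame-perfect outcome: (C, c1) with payoffs (12, 3).
For the simultaneous game, intersect best replies.
Player I's best replies: c1→C; c2→C; c3→C.
Player 2's best replies: A→c3; B→c2; C→c1; D→c1.
The unique mutual best reply is (C, c1), giving (12, 3).
Player I's commitment gain: 12 − 12 = 0.

0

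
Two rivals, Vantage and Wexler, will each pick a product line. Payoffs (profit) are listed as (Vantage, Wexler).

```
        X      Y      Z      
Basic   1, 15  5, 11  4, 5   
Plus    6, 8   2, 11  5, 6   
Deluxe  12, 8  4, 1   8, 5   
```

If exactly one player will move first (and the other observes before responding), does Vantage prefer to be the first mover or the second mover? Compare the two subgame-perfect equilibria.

first

If Vantage leads: Wexler's best replies are Basic→X, Plus→Y, Deluxe→X; Vantage's induced payoffs 1, 2, 12; outcome (Deluxe, X), payoffs (12, 8).
If Wexler leads: Vantage's best replies are X→Deluxe, Y→Basic, Z→Deluxe; Wexler's induced payoffs 8, 11, 5; outcome (Basic, Y), payoffs (5, 11).
Vantage gets 12 moving first and 5 moving second, so Vantage prefers to move first.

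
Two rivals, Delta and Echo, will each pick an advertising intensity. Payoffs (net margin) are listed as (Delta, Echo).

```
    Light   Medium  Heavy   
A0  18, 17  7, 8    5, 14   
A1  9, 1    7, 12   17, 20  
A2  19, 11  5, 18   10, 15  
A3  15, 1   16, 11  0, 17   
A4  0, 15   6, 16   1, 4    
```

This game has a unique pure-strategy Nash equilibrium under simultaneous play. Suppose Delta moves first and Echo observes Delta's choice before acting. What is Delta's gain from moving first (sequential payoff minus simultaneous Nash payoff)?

1

Backward induction with Delta moving first.
- A0: BR = Light, leader payoff 18.
- A1: BR = Heavy, leader payoff 17.
- A2: BR = Medium, leader payoff 5.
- A3: BR = Heavy, leader payoff 0.
- A4: BR = Medium, leader payoff 6.
Delta's induced payoffs are 18, 17, 5, 0, 6, so Delta commits to A0. Subgame-perfect outcome: (A0, Light) with payoffs (18, 17).
Now find the simultaneous Nash equilibrium.
Delta's best replies: Light→A2; Medium→A3; Heavy→A1.
Echo's best replies: A0→Light; A1→Heavy; A2→Medium; A3→Heavy; A4→Medium.
Only (A1, Heavy) has each player best-responding; Nash payoffs (17, 20).
Delta's commitment gain: 18 − 17 = 1.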